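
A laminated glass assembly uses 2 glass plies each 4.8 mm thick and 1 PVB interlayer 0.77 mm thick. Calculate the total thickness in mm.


Total thickness = glass contribution + PVB contribution
  Glass: 2 * 4.8 = 9.6 mm
  PVB: 1 * 0.77 = 0.77 mm
  Total = 9.6 + 0.77 = 10.37 mm

10.37 mm


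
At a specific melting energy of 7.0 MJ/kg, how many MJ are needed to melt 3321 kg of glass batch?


Total energy = mass * specific energy
  E = 3321 * 7.0 = 23247 MJ

23247 MJ


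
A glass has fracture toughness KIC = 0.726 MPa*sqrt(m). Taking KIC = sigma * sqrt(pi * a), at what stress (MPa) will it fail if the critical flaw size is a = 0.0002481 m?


Rearrange KIC = sigma * sqrt(pi * a):
  sigma = KIC / sqrt(pi * a)
  sqrt(pi * 0.0002481) = 0.027918
  sigma = 0.726 / 0.027918 = 26.0 MPa

26.0 MPa


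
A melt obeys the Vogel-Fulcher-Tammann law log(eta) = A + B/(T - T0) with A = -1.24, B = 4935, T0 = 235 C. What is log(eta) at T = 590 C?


VFT equation: log(eta) = A + B / (T - T0)
  T - T0 = 590 - 235 = 355
  B / (T - T0) = 4935 / 355 = 13.901
  log(eta) = -1.24 + 13.901 = 12.661

12.661


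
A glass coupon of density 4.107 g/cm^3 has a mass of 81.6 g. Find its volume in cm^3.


Rearrange rho = m / V:
  V = m / rho
  V = 81.6 / 4.107 = 19.869 cm^3

19.869 cm^3


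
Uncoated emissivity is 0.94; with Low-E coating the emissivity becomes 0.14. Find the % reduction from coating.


Percentage reduction = (1 - coated/uncoated) * 100
  Ratio = 0.14 / 0.94 = 0.1489
  Reduction = (1 - 0.1489) * 100 = 85.1%

85.1%


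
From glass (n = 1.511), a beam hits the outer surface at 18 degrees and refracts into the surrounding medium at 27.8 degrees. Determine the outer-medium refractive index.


Apply Snell's law: n1 * sin(theta1) = n2 * sin(theta2)
  n2 = n1 * sin(theta1) / sin(theta2)
  sin(18) = 0.309017
  sin(27.8) = 0.466387
  n2 = 1.511 * 0.309017 / 0.466387 = 1.0012

1.0012


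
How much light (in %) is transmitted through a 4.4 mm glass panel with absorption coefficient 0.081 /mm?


Beer-Lambert law: T = exp(-alpha * thickness)
  exponent = -0.081 * 4.4 = -0.3564
  T = exp(-0.3564) = 0.7002
  Percentage = 0.7002 * 100 = 70.02%

70.02%


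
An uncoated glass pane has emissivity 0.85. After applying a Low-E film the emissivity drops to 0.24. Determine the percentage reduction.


Percentage reduction = (1 - coated/uncoated) * 100
  Ratio = 0.24 / 0.85 = 0.2824
  Reduction = (1 - 0.2824) * 100 = 71.8%

71.8%


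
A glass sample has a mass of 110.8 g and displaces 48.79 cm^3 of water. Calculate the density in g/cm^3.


Use the definition of density:
  rho = mass / volume
  rho = 110.8 / 48.79 = 2.271 g/cm^3

2.271 g/cm^3


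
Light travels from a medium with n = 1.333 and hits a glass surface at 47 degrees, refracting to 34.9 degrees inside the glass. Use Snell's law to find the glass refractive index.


Apply Snell's law: n1 * sin(theta1) = n2 * sin(theta2)
  n2 = n1 * sin(theta1) / sin(theta2)
  sin(47) = 0.731354
  sin(34.9) = 0.572146
  n2 = 1.333 * 0.731354 / 0.572146 = 1.7039

1.7039


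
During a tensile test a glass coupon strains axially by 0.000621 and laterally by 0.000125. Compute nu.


Poisson's ratio: nu = lateral strain / axial strain
  nu = 0.000125 / 0.000621 = 0.2013

0.2013


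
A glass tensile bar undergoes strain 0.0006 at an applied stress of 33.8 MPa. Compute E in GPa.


Young's modulus: E = stress / strain
  E = 33.8 MPa / 0.0006 = 56333.33 MPa
Convert to GPa: 56333.33 / 1000 = 56.33 GPa

56.33 GPa


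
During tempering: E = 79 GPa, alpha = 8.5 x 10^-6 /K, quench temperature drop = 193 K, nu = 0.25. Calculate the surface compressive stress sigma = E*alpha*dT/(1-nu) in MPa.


Tempering stress: sigma = E * alpha * dT / (1 - nu)
  E (MPa) = 79 * 1000 = 79000
  Numerator = 79000 * (8.5 x 10^-6) * 193 = 129.5995
  Denominator = 1 - 0.25 = 0.75
  sigma = 129.5995 / 0.75 = 172.8 MPa

172.8 MPa


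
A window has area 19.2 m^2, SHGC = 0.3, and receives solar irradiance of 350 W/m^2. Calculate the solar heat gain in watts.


Solar heat gain: Q = Area * SHGC * Irradiance
  Q = 19.2 * 0.3 * 350 = 2016 W

2016 W


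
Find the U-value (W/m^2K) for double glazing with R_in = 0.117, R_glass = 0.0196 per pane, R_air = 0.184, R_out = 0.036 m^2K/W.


Total thermal resistance (series):
  R_total = R_in + R_glass + R_air + R_glass + R_out
  R_total = 0.117 + 0.0196 + 0.184 + 0.0196 + 0.036 = 0.3762 m^2K/W
U-value = 1 / R_total = 1 / 0.3762 = 2.658 W/m^2K

2.658 W/m^2K


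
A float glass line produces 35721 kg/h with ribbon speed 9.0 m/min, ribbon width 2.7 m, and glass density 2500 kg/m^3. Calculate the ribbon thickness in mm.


Ribbon cross-section from mass balance:
  Volume rate = throughput / density = 35721 / 2500 = 14.2884 m^3/h
  thickness = volume rate / (speed * 60 * width), i.e.
  thickness = throughput / (60 * speed * width * density) * 1000
  thickness = 35721 / (60 * 9.0 * 2.7 * 2500) * 1000 = 9.8 mm

9.8 mm


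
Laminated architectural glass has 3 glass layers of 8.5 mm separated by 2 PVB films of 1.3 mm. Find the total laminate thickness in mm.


Total thickness = glass contribution + PVB contribution
  Glass: 3 * 8.5 = 25.5 mm
  PVB: 2 * 1.3 = 2.6 mm
  Total = 25.5 + 2.6 = 28.1 mm

28.1 mm


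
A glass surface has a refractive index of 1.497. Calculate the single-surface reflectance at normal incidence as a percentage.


Fresnel reflectance at normal incidence:
  R = ((n - 1)/(n + 1))^2
  (n - 1)/(n + 1) = (1.497 - 1)/(1.497 + 1) = 0.199039
  R = 0.199039^2 = 0.0396165
  R(%) = 0.0396165 * 100 = 3.962%

3.962%


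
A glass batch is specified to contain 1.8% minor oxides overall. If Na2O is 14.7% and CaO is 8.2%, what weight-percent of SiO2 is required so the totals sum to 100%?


Known pieces sum to 100%:
  SiO2 = 100 - (others + Na2O + CaO)
  SiO2 = 100 - (1.8 + 14.7 + 8.2) = 75.3%

75.3%


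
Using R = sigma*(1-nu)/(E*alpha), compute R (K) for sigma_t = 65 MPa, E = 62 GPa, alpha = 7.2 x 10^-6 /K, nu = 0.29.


Thermal shock resistance: R = sigma * (1 - nu) / (E * alpha)
  Numerator = 65 * (1 - 0.29) = 46.15
  Denominator = 62 * 1000 * (7.2 x 10^-6) = 0.4464
  R = 46.15 / 0.4464 = 103.4 K

103.4 K


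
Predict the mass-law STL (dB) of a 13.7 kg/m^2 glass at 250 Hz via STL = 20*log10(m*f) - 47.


Mass law: STL = 20 * log10(m * f) - 47
  m * f = 13.7 * 250 = 3425
  log10(3425) = 3.53466
  STL = 20 * 3.53466 - 47 = 70.6932 - 47 = 23.7 dB

23.7 dB


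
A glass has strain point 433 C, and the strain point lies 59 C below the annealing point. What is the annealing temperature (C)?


T_anneal = T_strain + gap:
  T_anneal = 433 + 59 = 492 C

492 C


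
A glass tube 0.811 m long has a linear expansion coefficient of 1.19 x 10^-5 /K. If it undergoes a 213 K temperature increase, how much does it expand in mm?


Thermal expansion formula: dL = alpha * L0 * dT
  dL = (1.19 x 10^-5) * 0.811 * 213 = 0.00205564 m
Convert to mm: 0.00205564 * 1000 = 2.0556 mm

2.0556 mm


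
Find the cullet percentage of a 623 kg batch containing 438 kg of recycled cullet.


Cullet ratio = (cullet mass / total batch mass) * 100
  Ratio = 438 / 623 * 100 = 70.3%

70.3%


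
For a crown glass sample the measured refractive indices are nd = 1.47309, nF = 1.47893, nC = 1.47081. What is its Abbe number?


Abbe number formula: Vd = (nd - 1) / (nF - nC)
  nd - 1 = 1.47309 - 1 = 0.47309
  nF - nC = 1.47893 - 1.47081 = 0.00812
  Vd = 0.47309 / 0.00812 = 58.26

58.26


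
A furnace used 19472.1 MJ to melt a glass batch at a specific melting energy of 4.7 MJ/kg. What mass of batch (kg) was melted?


Rearrange E = m * s for m:
  m = E / s
  m = 19472.1 / 4.7 = 4143.0 kg

4143.0 kg


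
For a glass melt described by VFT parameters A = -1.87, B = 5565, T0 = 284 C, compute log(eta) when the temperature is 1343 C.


VFT equation: log(eta) = A + B / (T - T0)
  T - T0 = 1343 - 284 = 1059
  B / (T - T0) = 5565 / 1059 = 5.255
  log(eta) = -1.87 + 5.255 = 3.385

3.385


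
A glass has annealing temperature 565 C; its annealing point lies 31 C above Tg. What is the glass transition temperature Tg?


Rearrange T_anneal = Tg + offset for Tg:
  Tg = T_anneal - offset = 565 - 31 = 534 C

534 C


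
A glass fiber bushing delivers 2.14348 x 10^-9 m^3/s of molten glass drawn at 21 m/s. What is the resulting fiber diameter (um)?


Cross-sectional area from continuity:
  A = Q / v = 2.14348 x 10^-9 / 21 = 1.020705 x 10^-10 m^2
Diameter from circular cross-section:
  d = sqrt(4A / pi) * 10^6 (m -> um)
  d = sqrt(4 * 1.020705 x 10^-10 / pi) * 10^6 = 11.4 um

11.4 um


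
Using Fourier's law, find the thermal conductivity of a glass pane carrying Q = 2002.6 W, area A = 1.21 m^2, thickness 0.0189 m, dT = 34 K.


Fourier's law rearranged: k = Q * t / (A * dT)
  Numerator = 2002.6 * 0.0189 = 37.84914
  Denominator = 1.21 * 34 = 41.14
  k = 37.84914 / 41.14 = 0.92 W/mK

0.92 W/mK


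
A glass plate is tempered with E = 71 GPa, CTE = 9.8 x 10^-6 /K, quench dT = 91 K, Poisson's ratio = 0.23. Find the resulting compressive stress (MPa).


Tempering stress: sigma = E * alpha * dT / (1 - nu)
  E (MPa) = 71 * 1000 = 71000
  Numerator = 71000 * (9.8 x 10^-6) * 91 = 63.3178
  Denominator = 1 - 0.23 = 0.77
  sigma = 63.3178 / 0.77 = 82.2 MPa

82.2 MPa


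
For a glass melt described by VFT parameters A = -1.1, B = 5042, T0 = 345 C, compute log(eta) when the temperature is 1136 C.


VFT equation: log(eta) = A + B / (T - T0)
  T - T0 = 1136 - 345 = 791
  B / (T - T0) = 5042 / 791 = 6.374
  log(eta) = -1.1 + 6.374 = 5.274

5.274


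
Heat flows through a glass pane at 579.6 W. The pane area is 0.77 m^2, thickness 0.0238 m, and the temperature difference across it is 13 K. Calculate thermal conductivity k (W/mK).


Fourier's law rearranged: k = Q * t / (A * dT)
  Numerator = 579.6 * 0.0238 = 13.79448
  Denominator = 0.77 * 13 = 10.01
  k = 13.79448 / 10.01 = 1.378 W/mK

1.378 W/mK


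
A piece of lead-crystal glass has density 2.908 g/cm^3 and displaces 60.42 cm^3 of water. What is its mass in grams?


Rearrange rho = m / V:
  m = rho * V
  m = 2.908 * 60.42 = 175.701 g

175.701 g


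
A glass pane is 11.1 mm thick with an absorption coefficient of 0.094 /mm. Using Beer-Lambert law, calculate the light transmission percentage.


Beer-Lambert law: T = exp(-alpha * thickness)
  exponent = -0.094 * 11.1 = -1.0434
  T = exp(-1.0434) = 0.3523
  Percentage = 0.3523 * 100 = 35.23%

35.23%


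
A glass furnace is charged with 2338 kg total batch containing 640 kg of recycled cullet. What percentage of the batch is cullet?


Cullet ratio = (cullet mass / total batch mass) * 100
  Ratio = 640 / 2338 * 100 = 27.37%

27.37%


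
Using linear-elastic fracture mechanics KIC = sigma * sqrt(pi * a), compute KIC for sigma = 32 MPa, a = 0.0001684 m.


Fracture toughness: KIC = sigma * sqrt(pi * a)
  pi * a = pi * 0.0001684 = 0.000529044
  sqrt(pi * a) = 0.023001
  KIC = 32 * 0.023001 = 0.736 MPa*sqrt(m)

0.736 MPa*sqrt(m)


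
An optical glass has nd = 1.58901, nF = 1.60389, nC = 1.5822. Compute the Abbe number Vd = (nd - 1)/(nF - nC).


Abbe number formula: Vd = (nd - 1) / (nF - nC)
  nd - 1 = 1.58901 - 1 = 0.58901
  nF - nC = 1.60389 - 1.5822 = 0.02169
  Vd = 0.58901 / 0.02169 = 27.16

27.16


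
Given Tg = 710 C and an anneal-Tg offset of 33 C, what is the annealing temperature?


The annealing temperature is Tg plus the offset:
  T_anneal = 710 + 33 = 743 C

743 C


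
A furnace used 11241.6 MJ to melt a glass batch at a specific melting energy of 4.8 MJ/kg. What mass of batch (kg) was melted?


Rearrange E = m * s for m:
  m = E / s
  m = 11241.6 / 4.8 = 2342.0 kg

2342.0 kg


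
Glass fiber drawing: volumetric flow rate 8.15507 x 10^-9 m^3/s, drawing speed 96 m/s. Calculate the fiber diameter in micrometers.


Cross-sectional area from continuity:
  A = Q / v = 8.15507 x 10^-9 / 96 = 8.494865 x 10^-11 m^2
Diameter from circular cross-section:
  d = sqrt(4A / pi) * 10^6 (m -> um)
  d = sqrt(4 * 8.494865 x 10^-11 / pi) * 10^6 = 10.4 um

10.4 um


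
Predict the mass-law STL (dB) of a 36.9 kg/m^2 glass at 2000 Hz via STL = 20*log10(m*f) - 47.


Mass law: STL = 20 * log10(m * f) - 47
  m * f = 36.9 * 2000 = 73800
  log10(73800) = 4.86806
  STL = 20 * 4.86806 - 47 = 97.3612 - 47 = 50.4 dB

50.4 dB


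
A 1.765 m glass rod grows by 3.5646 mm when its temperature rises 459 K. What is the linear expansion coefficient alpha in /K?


Rearrange dL = alpha * L0 * dT for alpha:
  alpha = dL / (L0 * dT)
  alpha = (3.5646 / 1000) / (1.765 * 459) = 0.0000044 /K = 4.4 x 10^-6 /K

4.4 x 10^-6 /K


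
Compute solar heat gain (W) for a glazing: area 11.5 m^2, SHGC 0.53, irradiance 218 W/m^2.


Solar heat gain: Q = Area * SHGC * Irradiance
  Q = 11.5 * 0.53 * 218 = 1328.7 W

1328.7 W


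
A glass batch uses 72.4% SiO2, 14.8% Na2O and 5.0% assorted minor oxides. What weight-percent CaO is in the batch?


Pieces sum to 100%:
  CaO = 100 - (SiO2 + Na2O + others)
  CaO = 100 - (72.4 + 14.8 + 5.0) = 7.8%

7.8%


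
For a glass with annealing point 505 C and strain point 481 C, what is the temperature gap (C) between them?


Gap = T_anneal - T_strain:
  gap = 505 - 481 = 24 C

24 C


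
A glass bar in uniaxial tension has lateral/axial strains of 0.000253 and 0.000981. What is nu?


Poisson's ratio: nu = lateral strain / axial strain
  nu = 0.000253 / 0.000981 = 0.2579

0.2579


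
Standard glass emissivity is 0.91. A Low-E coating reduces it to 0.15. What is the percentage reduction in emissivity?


Percentage reduction = (1 - coated/uncoated) * 100
  Ratio = 0.15 / 0.91 = 0.1648
  Reduction = (1 - 0.1648) * 100 = 83.5%

83.5%


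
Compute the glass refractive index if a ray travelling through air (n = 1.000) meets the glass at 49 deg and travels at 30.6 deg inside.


Apply Snell's law: n1 * sin(theta1) = n2 * sin(theta2)
  n2 = n1 * sin(theta1) / sin(theta2)
  sin(49) = 0.75471
  sin(30.6) = 0.509041
  n2 = 1.000 * 0.75471 / 0.509041 = 1.4826

1.4826


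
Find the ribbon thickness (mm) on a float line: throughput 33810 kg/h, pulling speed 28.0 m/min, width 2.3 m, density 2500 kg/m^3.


Ribbon cross-section from mass balance:
  Volume rate = throughput / density = 33810 / 2500 = 13.524 m^3/h
  thickness = volume rate / (speed * 60 * width), i.e.
  thickness = throughput / (60 * speed * width * density) * 1000
  thickness = 33810 / (60 * 28.0 * 2.3 * 2500) * 1000 = 3.5 mm

3.5 mm


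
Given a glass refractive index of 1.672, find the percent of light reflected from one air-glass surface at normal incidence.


Fresnel reflectance at normal incidence:
  R = ((n - 1)/(n + 1))^2
  (n - 1)/(n + 1) = (1.672 - 1)/(1.672 + 1) = 0.251497
  R = 0.251497^2 = 0.0632507
  R(%) = 0.0632507 * 100 = 6.325%

6.325%


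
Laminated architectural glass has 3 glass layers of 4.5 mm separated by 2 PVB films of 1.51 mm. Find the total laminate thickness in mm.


Total thickness = glass contribution + PVB contribution
  Glass: 3 * 4.5 = 13.5 mm
  PVB: 2 * 1.51 = 3.02 mm
  Total = 13.5 + 3.02 = 16.52 mm

16.52 mm


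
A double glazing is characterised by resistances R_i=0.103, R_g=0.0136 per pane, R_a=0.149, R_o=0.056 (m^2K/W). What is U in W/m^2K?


Total thermal resistance (series):
  R_total = R_in + R_glass + R_air + R_glass + R_out
  R_total = 0.103 + 0.0136 + 0.149 + 0.0136 + 0.056 = 0.3352 m^2K/W
U-value = 1 / R_total = 1 / 0.3352 = 2.983 W/m^2K

2.983 W/m^2K


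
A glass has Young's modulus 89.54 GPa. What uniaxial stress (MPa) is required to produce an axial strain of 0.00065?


Rearrange E = sigma / epsilon:
  sigma = E * epsilon
  E (MPa) = 89.54 * 1000 = 89540
  sigma = 89540 * 0.00065 = 58.2 MPa

58.2 MPa


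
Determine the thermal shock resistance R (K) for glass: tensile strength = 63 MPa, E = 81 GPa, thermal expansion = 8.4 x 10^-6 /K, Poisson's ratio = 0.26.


Thermal shock resistance: R = sigma * (1 - nu) / (E * alpha)
  Numerator = 63 * (1 - 0.26) = 46.62
  Denominator = 81 * 1000 * (8.4 x 10^-6) = 0.6804
  R = 46.62 / 0.6804 = 68.5 K

68.5 K


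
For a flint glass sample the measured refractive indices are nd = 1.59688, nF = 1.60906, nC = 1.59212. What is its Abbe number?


Abbe number formula: Vd = (nd - 1) / (nF - nC)
  nd - 1 = 1.59688 - 1 = 0.59688
  nF - nC = 1.60906 - 1.59212 = 0.01694
  Vd = 0.59688 / 0.01694 = 35.23

35.23


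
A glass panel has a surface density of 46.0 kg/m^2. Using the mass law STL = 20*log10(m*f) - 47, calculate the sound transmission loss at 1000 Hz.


Mass law: STL = 20 * log10(m * f) - 47
  m * f = 46.0 * 1000 = 46000
  log10(46000) = 4.66276
  STL = 20 * 4.66276 - 47 = 93.2552 - 47 = 46.3 dB

46.3 dB


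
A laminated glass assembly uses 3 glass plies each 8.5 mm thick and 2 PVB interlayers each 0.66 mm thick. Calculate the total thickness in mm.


Total thickness = glass contribution + PVB contribution
  Glass: 3 * 8.5 = 25.5 mm
  PVB: 2 * 0.66 = 1.32 mm
  Total = 25.5 + 1.32 = 26.82 mm

26.82 mm


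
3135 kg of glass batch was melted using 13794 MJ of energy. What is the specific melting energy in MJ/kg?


Rearrange E = m * s for s:
  s = E / m
  s = 13794 / 3135 = 4.4 MJ/kg

4.4 MJ/kg


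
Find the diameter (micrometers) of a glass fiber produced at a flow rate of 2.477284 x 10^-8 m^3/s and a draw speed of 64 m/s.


Cross-sectional area from continuity:
  A = Q / v = 2.477284 x 10^-8 / 64 = 3.870756 x 10^-10 m^2
Diameter from circular cross-section:
  d = sqrt(4A / pi) * 10^6 (m -> um)
  d = sqrt(4 * 3.870756 x 10^-10 / pi) * 10^6 = 22.2 um

22.2 um


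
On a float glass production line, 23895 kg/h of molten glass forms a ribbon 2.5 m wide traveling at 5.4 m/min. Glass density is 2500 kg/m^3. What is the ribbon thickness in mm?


Ribbon cross-section from mass balance:
  Volume rate = throughput / density = 23895 / 2500 = 9.558 m^3/h
  thickness = volume rate / (speed * 60 * width), i.e.
  thickness = throughput / (60 * speed * width * density) * 1000
  thickness = 23895 / (60 * 5.4 * 2.5 * 2500) * 1000 = 11.8 mm

11.8 mm


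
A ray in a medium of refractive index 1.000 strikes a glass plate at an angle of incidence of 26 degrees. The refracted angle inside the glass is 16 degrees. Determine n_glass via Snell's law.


Apply Snell's law: n1 * sin(theta1) = n2 * sin(theta2)
  n2 = n1 * sin(theta1) / sin(theta2)
  sin(26) = 0.438371
  sin(16) = 0.275637
  n2 = 1.000 * 0.438371 / 0.275637 = 1.5904

1.5904


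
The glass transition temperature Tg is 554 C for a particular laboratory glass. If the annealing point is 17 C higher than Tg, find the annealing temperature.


The annealing temperature is Tg plus the offset:
  T_anneal = 554 + 17 = 571 C

571 C


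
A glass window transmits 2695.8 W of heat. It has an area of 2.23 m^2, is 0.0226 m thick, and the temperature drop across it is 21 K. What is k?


Fourier's law rearranged: k = Q * t / (A * dT)
  Numerator = 2695.8 * 0.0226 = 60.92508
  Denominator = 2.23 * 21 = 46.83
  k = 60.92508 / 46.83 = 1.301 W/mK

1.301 W/mK


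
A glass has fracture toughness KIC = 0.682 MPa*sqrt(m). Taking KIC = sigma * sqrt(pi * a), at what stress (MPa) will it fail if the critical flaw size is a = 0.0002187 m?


Rearrange KIC = sigma * sqrt(pi * a):
  sigma = KIC / sqrt(pi * a)
  sqrt(pi * 0.0002187) = 0.026212
  sigma = 0.682 / 0.026212 = 26.02 MPa

26.02 MPa


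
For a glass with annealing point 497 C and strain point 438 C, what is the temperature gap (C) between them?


Gap = T_anneal - T_strain:
  gap = 497 - 438 = 59 C

59 C


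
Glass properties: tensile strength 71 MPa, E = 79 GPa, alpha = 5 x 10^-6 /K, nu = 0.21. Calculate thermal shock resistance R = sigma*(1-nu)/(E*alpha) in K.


Thermal shock resistance: R = sigma * (1 - nu) / (E * alpha)
  Numerator = 71 * (1 - 0.21) = 56.09
  Denominator = 79 * 1000 * (5 x 10^-6) = 0.395
  R = 56.09 / 0.395 = 142.0 K

142.0 K


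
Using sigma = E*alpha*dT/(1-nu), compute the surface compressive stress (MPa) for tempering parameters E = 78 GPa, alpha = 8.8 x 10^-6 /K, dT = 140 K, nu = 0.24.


Tempering stress: sigma = E * alpha * dT / (1 - nu)
  E (MPa) = 78 * 1000 = 78000
  Numerator = 78000 * (8.8 x 10^-6) * 140 = 96.096
  Denominator = 1 - 0.24 = 0.76
  sigma = 96.096 / 0.76 = 126.4 MPa

126.4 MPa


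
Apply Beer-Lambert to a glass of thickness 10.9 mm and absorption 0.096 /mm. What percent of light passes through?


Beer-Lambert law: T = exp(-alpha * thickness)
  exponent = -0.096 * 10.9 = -1.0464
  T = exp(-1.0464) = 0.3512
  Percentage = 0.3512 * 100 = 35.12%

35.12%


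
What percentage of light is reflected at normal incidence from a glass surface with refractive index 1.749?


Fresnel reflectance at normal incidence:
  R = ((n - 1)/(n + 1))^2
  (n - 1)/(n + 1) = (1.749 - 1)/(1.749 + 1) = 0.272463
  R = 0.272463^2 = 0.0742361
  R(%) = 0.0742361 * 100 = 7.424%

7.424%


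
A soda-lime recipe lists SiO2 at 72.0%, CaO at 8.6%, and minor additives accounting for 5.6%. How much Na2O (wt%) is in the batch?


Pieces sum to 100%:
  Na2O = 100 - (SiO2 + CaO + others)
  Na2O = 100 - (72.0 + 8.6 + 5.6) = 13.8%

13.8%


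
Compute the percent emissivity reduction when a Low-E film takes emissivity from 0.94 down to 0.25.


Percentage reduction = (1 - coated/uncoated) * 100
  Ratio = 0.25 / 0.94 = 0.266
  Reduction = (1 - 0.266) * 100 = 73.4%

73.4%


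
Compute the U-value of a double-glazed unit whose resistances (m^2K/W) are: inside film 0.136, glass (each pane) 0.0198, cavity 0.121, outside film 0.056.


Total thermal resistance (series):
  R_total = R_in + R_glass + R_air + R_glass + R_out
  R_total = 0.136 + 0.0198 + 0.121 + 0.0198 + 0.056 = 0.3526 m^2K/W
U-value = 1 / R_total = 1 / 0.3526 = 2.836 W/m^2K

2.836 W/m^2K


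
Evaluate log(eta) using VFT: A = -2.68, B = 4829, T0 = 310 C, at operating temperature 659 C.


VFT equation: log(eta) = A + B / (T - T0)
  T - T0 = 659 - 310 = 349
  B / (T - T0) = 4829 / 349 = 13.837
  log(eta) = -2.68 + 13.837 = 11.157

11.157


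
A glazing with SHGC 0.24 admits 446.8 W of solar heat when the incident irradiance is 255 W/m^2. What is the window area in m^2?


Rearrange Q = Area * SHGC * Irradiance:
  Area = Q / (SHGC * Irradiance)
  Area = 446.8 / (0.24 * 255) = 7.3 m^2

7.3 m^2


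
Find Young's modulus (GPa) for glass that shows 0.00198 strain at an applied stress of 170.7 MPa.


Young's modulus: E = stress / strain
  E = 170.7 MPa / 0.00198 = 86212.12 MPa
Convert to GPa: 86212.12 / 1000 = 86.21 GPa

86.21 GPa


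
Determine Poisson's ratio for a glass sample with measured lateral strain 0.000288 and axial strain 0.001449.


Poisson's ratio: nu = lateral strain / axial strain
  nu = 0.000288 / 0.001449 = 0.1988

0.1988


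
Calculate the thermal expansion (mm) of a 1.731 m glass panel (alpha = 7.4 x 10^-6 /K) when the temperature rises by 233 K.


Thermal expansion formula: dL = alpha * L0 * dT
  dL = (7.4 x 10^-6) * 1.731 * 233 = 0.00298459 m
Convert to mm: 0.00298459 * 1000 = 2.9846 mm

2.9846 mm


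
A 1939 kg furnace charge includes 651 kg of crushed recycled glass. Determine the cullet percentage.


Cullet ratio = (cullet mass / total batch mass) * 100
  Ratio = 651 / 1939 * 100 = 33.57%

33.57%


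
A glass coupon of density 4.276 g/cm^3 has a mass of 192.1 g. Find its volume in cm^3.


Rearrange rho = m / V:
  V = m / rho
  V = 192.1 / 4.276 = 44.925 cm^3

44.925 cm^3


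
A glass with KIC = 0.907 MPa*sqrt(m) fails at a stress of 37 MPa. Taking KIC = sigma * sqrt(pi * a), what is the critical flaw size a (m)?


Rearrange KIC = sigma * sqrt(pi * a):
  sqrt(pi * a) = KIC / sigma
  sqrt(pi * a) = 0.907 / 37 = 0.024514
  a = (KIC / sigma)^2 / pi
  a = 0.024514^2 / pi = 0.0001913 m

0.0001913 m


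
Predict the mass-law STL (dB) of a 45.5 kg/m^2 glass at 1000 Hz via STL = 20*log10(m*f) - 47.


Mass law: STL = 20 * log10(m * f) - 47
  m * f = 45.5 * 1000 = 45500
  log10(45500) = 4.65801
  STL = 20 * 4.65801 - 47 = 93.1602 - 47 = 46.2 dB

46.2 dB


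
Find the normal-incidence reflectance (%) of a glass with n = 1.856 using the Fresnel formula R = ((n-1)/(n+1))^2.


Fresnel reflectance at normal incidence:
  R = ((n - 1)/(n + 1))^2
  (n - 1)/(n + 1) = (1.856 - 1)/(1.856 + 1) = 0.29972
  R = 0.29972^2 = 0.0898321
  R(%) = 0.0898321 * 100 = 8.983%

8.983%


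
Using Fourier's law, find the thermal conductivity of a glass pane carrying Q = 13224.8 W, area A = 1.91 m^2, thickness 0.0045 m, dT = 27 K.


Fourier's law rearranged: k = Q * t / (A * dT)
  Numerator = 13224.8 * 0.0045 = 59.5116
  Denominator = 1.91 * 27 = 51.57
  k = 59.5116 / 51.57 = 1.154 W/mK

1.154 W/mK


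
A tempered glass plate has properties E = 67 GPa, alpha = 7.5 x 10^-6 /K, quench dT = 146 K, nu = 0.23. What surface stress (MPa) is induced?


Tempering stress: sigma = E * alpha * dT / (1 - nu)
  E (MPa) = 67 * 1000 = 67000
  Numerator = 67000 * (7.5 x 10^-6) * 146 = 73.365
  Denominator = 1 - 0.23 = 0.77
  sigma = 73.365 / 0.77 = 95.3 MPa

95.3 MPa


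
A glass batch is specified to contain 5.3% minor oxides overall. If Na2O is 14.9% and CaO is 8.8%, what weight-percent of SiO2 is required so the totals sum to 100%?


Known pieces sum to 100%:
  SiO2 = 100 - (others + Na2O + CaO)
  SiO2 = 100 - (5.3 + 14.9 + 8.8) = 71.0%

71.0%


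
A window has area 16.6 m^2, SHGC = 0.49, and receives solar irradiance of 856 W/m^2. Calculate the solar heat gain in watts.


Solar heat gain: Q = Area * SHGC * Irradiance
  Q = 16.6 * 0.49 * 856 = 6962.7 W

6962.7 W


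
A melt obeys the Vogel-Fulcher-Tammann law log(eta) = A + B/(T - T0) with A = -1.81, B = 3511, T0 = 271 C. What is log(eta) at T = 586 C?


VFT equation: log(eta) = A + B / (T - T0)
  T - T0 = 586 - 271 = 315
  B / (T - T0) = 3511 / 315 = 11.146
  log(eta) = -1.81 + 11.146 = 9.336

9.336


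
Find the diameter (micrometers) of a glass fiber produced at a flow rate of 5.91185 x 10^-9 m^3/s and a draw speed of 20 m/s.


Cross-sectional area from continuity:
  A = Q / v = 5.91185 x 10^-9 / 20 = 2.955925 x 10^-10 m^2
Diameter from circular cross-section:
  d = sqrt(4A / pi) * 10^6 (m -> um)
  d = sqrt(4 * 2.955925 x 10^-10 / pi) * 10^6 = 19.4 um

19.4 um


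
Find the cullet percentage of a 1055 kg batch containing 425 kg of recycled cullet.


Cullet ratio = (cullet mass / total batch mass) * 100
  Ratio = 425 / 1055 * 100 = 40.28%

40.28%


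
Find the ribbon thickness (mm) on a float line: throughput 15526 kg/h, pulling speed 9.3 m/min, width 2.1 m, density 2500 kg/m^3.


Ribbon cross-section from mass balance:
  Volume rate = throughput / density = 15526 / 2500 = 6.2104 m^3/h
  thickness = volume rate / (speed * 60 * width), i.e.
  thickness = throughput / (60 * speed * width * density) * 1000
  thickness = 15526 / (60 * 9.3 * 2.1 * 2500) * 1000 = 5.3 mm

5.3 mm


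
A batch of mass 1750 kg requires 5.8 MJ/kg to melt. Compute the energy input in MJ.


Total energy = mass * specific energy
  E = 1750 * 5.8 = 10150 MJ

10150 MJ


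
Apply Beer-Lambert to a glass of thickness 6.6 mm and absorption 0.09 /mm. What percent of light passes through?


Beer-Lambert law: T = exp(-alpha * thickness)
  exponent = -0.09 * 6.6 = -0.594
  T = exp(-0.594) = 0.5521
  Percentage = 0.5521 * 100 = 55.21%

55.21%


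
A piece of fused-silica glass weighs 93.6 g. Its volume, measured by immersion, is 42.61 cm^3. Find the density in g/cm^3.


Use the definition of density:
  rho = mass / volume
  rho = 93.6 / 42.61 = 2.197 g/cm^3

2.197 g/cm^3


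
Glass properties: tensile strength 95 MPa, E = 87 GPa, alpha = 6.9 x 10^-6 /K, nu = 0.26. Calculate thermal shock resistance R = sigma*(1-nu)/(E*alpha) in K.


Thermal shock resistance: R = sigma * (1 - nu) / (E * alpha)
  Numerator = 95 * (1 - 0.26) = 70.3
  Denominator = 87 * 1000 * (6.9 x 10^-6) = 0.6003
  R = 70.3 / 0.6003 = 117.1 K

117.1 K


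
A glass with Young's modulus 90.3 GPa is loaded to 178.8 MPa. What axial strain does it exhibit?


Rearrange E = sigma / epsilon:
  epsilon = sigma / E
  E (MPa) = 90.3 * 1000 = 90300
  epsilon = 178.8 / 90300 = 0.00198

0.00198


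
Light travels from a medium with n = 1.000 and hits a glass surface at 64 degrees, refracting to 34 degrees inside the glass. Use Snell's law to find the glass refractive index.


Apply Snell's law: n1 * sin(theta1) = n2 * sin(theta2)
  n2 = n1 * sin(theta1) / sin(theta2)
  sin(64) = 0.898794
  sin(34) = 0.559193
  n2 = 1.000 * 0.898794 / 0.559193 = 1.6073

1.6073


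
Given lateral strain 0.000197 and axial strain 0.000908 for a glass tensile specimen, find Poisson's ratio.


Poisson's ratio: nu = lateral strain / axial strain
  nu = 0.000197 / 0.000908 = 0.217

0.217


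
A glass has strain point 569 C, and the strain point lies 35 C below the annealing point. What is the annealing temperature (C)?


T_anneal = T_strain + gap:
  T_anneal = 569 + 35 = 604 C

604 C


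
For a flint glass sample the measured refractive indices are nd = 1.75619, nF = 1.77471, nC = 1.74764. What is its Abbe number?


Abbe number formula: Vd = (nd - 1) / (nF - nC)
  nd - 1 = 1.75619 - 1 = 0.75619
  nF - nC = 1.77471 - 1.74764 = 0.02707
  Vd = 0.75619 / 0.02707 = 27.93

27.93


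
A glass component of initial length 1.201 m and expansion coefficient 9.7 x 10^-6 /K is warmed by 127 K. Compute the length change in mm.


Thermal expansion formula: dL = alpha * L0 * dT
  dL = (9.7 x 10^-6) * 1.201 * 127 = 0.00147951 m
Convert to mm: 0.00147951 * 1000 = 1.4795 mm

1.4795 mm


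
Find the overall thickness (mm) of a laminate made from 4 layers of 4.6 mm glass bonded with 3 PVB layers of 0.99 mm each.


Total thickness = glass contribution + PVB contribution
  Glass: 4 * 4.6 = 18.4 mm
  PVB: 3 * 0.99 = 2.97 mm
  Total = 18.4 + 2.97 = 21.37 mm

21.37 mm


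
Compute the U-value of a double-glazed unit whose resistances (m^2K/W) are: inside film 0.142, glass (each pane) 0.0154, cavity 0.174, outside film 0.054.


Total thermal resistance (series):
  R_total = R_in + R_glass + R_air + R_glass + R_out
  R_total = 0.142 + 0.0154 + 0.174 + 0.0154 + 0.054 = 0.4008 m^2K/W
U-value = 1 / R_total = 1 / 0.4008 = 2.495 W/m^2K

2.495 W/m^2K


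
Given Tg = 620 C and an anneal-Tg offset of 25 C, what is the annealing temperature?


The annealing temperature is Tg plus the offset:
  T_anneal = 620 + 25 = 645 C

645 C


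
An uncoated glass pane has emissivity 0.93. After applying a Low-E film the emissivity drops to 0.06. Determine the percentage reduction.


Percentage reduction = (1 - coated/uncoated) * 100
  Ratio = 0.06 / 0.93 = 0.0645
  Reduction = (1 - 0.0645) * 100 = 93.5%

93.5%


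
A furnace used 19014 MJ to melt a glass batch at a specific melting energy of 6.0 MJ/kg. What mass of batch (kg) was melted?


Rearrange E = m * s for m:
  m = E / s
  m = 19014 / 6.0 = 3169.0 kg

3169.0 kg


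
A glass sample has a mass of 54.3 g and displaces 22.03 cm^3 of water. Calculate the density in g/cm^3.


Use the definition of density:
  rho = mass / volume
  rho = 54.3 / 22.03 = 2.465 g/cm^3

2.465 g/cm^3


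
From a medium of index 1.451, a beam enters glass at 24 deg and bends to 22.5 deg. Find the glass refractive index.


Apply Snell's law: n1 * sin(theta1) = n2 * sin(theta2)
  n2 = n1 * sin(theta1) / sin(theta2)
  sin(24) = 0.406737
  sin(22.5) = 0.382683
  n2 = 1.451 * 0.406737 / 0.382683 = 1.5422

1.5422


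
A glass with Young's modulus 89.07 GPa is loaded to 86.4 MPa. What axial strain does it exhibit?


Rearrange E = sigma / epsilon:
  epsilon = sigma / E
  E (MPa) = 89.07 * 1000 = 89070
  epsilon = 86.4 / 89070 = 0.00097

0.00097


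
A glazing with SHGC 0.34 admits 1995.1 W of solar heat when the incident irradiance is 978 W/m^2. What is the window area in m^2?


Rearrange Q = Area * SHGC * Irradiance:
  Area = Q / (SHGC * Irradiance)
  Area = 1995.1 / (0.34 * 978) = 6.0 m^2

6.0 m^2


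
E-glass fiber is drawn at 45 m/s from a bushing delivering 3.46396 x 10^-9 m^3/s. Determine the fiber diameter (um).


Cross-sectional area from continuity:
  A = Q / v = 3.46396 x 10^-9 / 45 = 7.697689 x 10^-11 m^2
Diameter from circular cross-section:
  d = sqrt(4A / pi) * 10^6 (m -> um)
  d = sqrt(4 * 7.697689 x 10^-11 / pi) * 10^6 = 9.9 um

9.9 um


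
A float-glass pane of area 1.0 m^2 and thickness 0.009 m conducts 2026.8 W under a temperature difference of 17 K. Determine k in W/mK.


Fourier's law rearranged: k = Q * t / (A * dT)
  Numerator = 2026.8 * 0.009 = 18.2412
  Denominator = 1.0 * 17 = 17.0
  k = 18.2412 / 17.0 = 1.073 W/mK

1.073 W/mK


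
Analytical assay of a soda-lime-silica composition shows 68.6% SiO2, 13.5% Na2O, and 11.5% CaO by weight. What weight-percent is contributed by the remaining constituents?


Sum the three major oxides:
  SiO2 + Na2O + CaO = 68.6 + 13.5 + 11.5 = 93.6%
Subtract from 100%:
  Others = 100 - 93.6 = 6.4%

6.4%


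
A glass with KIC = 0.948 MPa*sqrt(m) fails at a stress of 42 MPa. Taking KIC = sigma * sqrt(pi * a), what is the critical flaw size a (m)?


Rearrange KIC = sigma * sqrt(pi * a):
  sqrt(pi * a) = KIC / sigma
  sqrt(pi * a) = 0.948 / 42 = 0.022571
  a = (KIC / sigma)^2 / pi
  a = 0.022571^2 / pi = 0.0001622 m

0.0001622 m


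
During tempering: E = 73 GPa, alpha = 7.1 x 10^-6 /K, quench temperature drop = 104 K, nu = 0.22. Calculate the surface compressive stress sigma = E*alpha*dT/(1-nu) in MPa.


Tempering stress: sigma = E * alpha * dT / (1 - nu)
  E (MPa) = 73 * 1000 = 73000
  Numerator = 73000 * (7.1 x 10^-6) * 104 = 53.9032
  Denominator = 1 - 0.22 = 0.78
  sigma = 53.9032 / 0.78 = 69.1 MPa

69.1 MPa


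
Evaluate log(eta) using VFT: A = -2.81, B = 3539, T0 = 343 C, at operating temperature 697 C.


VFT equation: log(eta) = A + B / (T - T0)
  T - T0 = 697 - 343 = 354
  B / (T - T0) = 3539 / 354 = 9.997
  log(eta) = -2.81 + 9.997 = 7.187

7.187


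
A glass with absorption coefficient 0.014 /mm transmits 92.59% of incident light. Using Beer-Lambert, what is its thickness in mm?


Rearrange T = exp(-alpha * thickness):
  thickness = -ln(T) / alpha
  T = 92.59/100 = 0.9259
  ln(T) = -0.07699
  -ln(T) = 0.07699
  thickness = 0.07699 / 0.014 = 5.5 mm

5.5 mm


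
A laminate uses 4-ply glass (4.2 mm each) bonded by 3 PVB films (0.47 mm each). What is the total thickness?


Total thickness = glass contribution + PVB contribution
  Glass: 4 * 4.2 = 16.8 mm
  PVB: 3 * 0.47 = 1.41 mm
  Total = 16.8 + 1.41 = 18.21 mm

18.21 mm


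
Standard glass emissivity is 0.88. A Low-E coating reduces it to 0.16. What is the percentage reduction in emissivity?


Percentage reduction = (1 - coated/uncoated) * 100
  Ratio = 0.16 / 0.88 = 0.1818
  Reduction = (1 - 0.1818) * 100 = 81.8%

81.8%


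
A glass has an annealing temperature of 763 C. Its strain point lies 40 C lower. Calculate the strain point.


Strain point = annealing point - difference:
  T_strain = 763 - 40 = 723 C

723 C


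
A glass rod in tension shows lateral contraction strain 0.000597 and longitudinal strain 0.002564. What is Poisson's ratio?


Poisson's ratio: nu = lateral strain / axial strain
  nu = 0.000597 / 0.002564 = 0.2328

0.2328


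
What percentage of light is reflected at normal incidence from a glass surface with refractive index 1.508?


Fresnel reflectance at normal incidence:
  R = ((n - 1)/(n + 1))^2
  (n - 1)/(n + 1) = (1.508 - 1)/(1.508 + 1) = 0.202552
  R = 0.202552^2 = 0.0410273
  R(%) = 0.0410273 * 100 = 4.103%

4.103%


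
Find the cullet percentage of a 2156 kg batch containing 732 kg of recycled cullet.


Cullet ratio = (cullet mass / total batch mass) * 100
  Ratio = 732 / 2156 * 100 = 33.95%

33.95%


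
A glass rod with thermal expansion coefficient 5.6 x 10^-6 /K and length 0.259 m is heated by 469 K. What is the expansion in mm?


Thermal expansion formula: dL = alpha * L0 * dT
  dL = (5.6 x 10^-6) * 0.259 * 469 = 0.00068024 m
Convert to mm: 0.00068024 * 1000 = 0.6802 mm

0.6802 mm


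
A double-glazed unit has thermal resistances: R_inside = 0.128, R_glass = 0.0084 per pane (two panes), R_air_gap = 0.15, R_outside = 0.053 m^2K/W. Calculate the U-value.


Total thermal resistance (series):
  R_total = R_in + R_glass + R_air + R_glass + R_out
  R_total = 0.128 + 0.0084 + 0.15 + 0.0084 + 0.053 = 0.3478 m^2K/W
U-value = 1 / R_total = 1 / 0.3478 = 2.875 W/m^2K

2.875 W/m^2K


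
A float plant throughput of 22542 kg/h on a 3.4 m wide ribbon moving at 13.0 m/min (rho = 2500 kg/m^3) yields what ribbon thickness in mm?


Ribbon cross-section from mass balance:
  Volume rate = throughput / density = 22542 / 2500 = 9.0168 m^3/h
  thickness = volume rate / (speed * 60 * width), i.e.
  thickness = throughput / (60 * speed * width * density) * 1000
  thickness = 22542 / (60 * 13.0 * 3.4 * 2500) * 1000 = 3.4 mm

3.4 mm


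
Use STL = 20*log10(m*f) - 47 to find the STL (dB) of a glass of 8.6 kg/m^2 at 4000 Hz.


Mass law: STL = 20 * log10(m * f) - 47
  m * f = 8.6 * 4000 = 34400
  log10(34400) = 4.53656
  STL = 20 * 4.53656 - 47 = 90.7312 - 47 = 43.7 dB

43.7 dB


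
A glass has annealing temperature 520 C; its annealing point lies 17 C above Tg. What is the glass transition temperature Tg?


Rearrange T_anneal = Tg + offset for Tg:
  Tg = T_anneal - offset = 520 - 17 = 503 C

503 C


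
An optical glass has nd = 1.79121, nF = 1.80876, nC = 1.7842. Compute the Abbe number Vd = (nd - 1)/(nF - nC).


Abbe number formula: Vd = (nd - 1) / (nF - nC)
  nd - 1 = 1.79121 - 1 = 0.79121
  nF - nC = 1.80876 - 1.7842 = 0.02456
  Vd = 0.79121 / 0.02456 = 32.22

32.22


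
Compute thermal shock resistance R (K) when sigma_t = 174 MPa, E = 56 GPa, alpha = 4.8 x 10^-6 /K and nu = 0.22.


Thermal shock resistance: R = sigma * (1 - nu) / (E * alpha)
  Numerator = 174 * (1 - 0.22) = 135.72
  Denominator = 56 * 1000 * (4.8 x 10^-6) = 0.2688
  R = 135.72 / 0.2688 = 504.9 K

504.9 K


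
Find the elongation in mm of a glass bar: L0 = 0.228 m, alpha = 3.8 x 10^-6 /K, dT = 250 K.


Thermal expansion formula: dL = alpha * L0 * dT
  dL = (3.8 x 10^-6) * 0.228 * 250 = 0.0002166 m
Convert to mm: 0.0002166 * 1000 = 0.2166 mm

0.2166 mm


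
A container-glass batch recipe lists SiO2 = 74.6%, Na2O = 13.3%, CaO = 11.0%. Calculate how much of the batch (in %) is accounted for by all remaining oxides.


Sum the three major oxides:
  SiO2 + Na2O + CaO = 74.6 + 13.3 + 11.0 = 98.9%
Subtract from 100%:
  Others = 100 - 98.9 = 1.1%

1.1%


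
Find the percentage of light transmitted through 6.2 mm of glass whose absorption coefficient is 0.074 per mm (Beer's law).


Beer-Lambert law: T = exp(-alpha * thickness)
  exponent = -0.074 * 6.2 = -0.4588
  T = exp(-0.4588) = 0.632
  Percentage = 0.632 * 100 = 63.2%

63.2%


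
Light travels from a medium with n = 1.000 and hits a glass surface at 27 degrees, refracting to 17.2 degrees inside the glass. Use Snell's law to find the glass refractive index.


Apply Snell's law: n1 * sin(theta1) = n2 * sin(theta2)
  n2 = n1 * sin(theta1) / sin(theta2)
  sin(27) = 0.45399
  sin(17.2) = 0.295708
  n2 = 1.000 * 0.45399 / 0.295708 = 1.5353

1.5353


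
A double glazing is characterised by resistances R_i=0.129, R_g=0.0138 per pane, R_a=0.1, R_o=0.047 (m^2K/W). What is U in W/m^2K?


Total thermal resistance (series):
  R_total = R_in + R_glass + R_air + R_glass + R_out
  R_total = 0.129 + 0.0138 + 0.1 + 0.0138 + 0.047 = 0.3036 m^2K/W
U-value = 1 / R_total = 1 / 0.3036 = 3.294 W/m^2K

3.294 W/m^2K


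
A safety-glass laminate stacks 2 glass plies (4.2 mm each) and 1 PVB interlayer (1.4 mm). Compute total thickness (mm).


Total thickness = glass contribution + PVB contribution
  Glass: 2 * 4.2 = 8.4 mm
  PVB: 1 * 1.4 = 1.4 mm
  Total = 8.4 + 1.4 = 9.8 mm

9.8 mm


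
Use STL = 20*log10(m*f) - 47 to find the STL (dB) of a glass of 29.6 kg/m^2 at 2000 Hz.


Mass law: STL = 20 * log10(m * f) - 47
  m * f = 29.6 * 2000 = 59200
  log10(59200) = 4.77232
  STL = 20 * 4.77232 - 47 = 95.4464 - 47 = 48.4 dB

48.4 dB
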